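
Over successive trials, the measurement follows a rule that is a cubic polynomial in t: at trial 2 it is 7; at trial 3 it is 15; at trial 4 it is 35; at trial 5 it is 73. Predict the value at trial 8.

Write the value at t as u(t).
Write u(t) = at³ + bt² + ct + d; the 4 given values yield a linear system in the 4 coefficients.
Solving, u(t) = t³ - 3t² + 4t + 3.
Then u(8) = 355.

355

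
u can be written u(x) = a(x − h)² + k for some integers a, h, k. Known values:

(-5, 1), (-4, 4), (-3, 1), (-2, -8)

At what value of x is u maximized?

First differences 3, -3, -9; second difference -6 = 2a, so a = -3.
Expanding, the x-coefficient is −2ah = 6h; matching it to the data gives h = -4, and then k = 4.
So u(x) = -3(x + 4)² + 4.
Hence h = -4.

-4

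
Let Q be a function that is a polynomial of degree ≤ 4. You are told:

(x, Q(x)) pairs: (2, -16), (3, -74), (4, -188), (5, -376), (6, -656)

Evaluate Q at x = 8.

-1564

First differences: -58, -114, -188, -280. Second differences: -56, -74, -92. Third differences: -18, -18.
Level-3 differences are constant, so Q has degree 3.
Fitting a degree-3 polynomial gives Q(x) = -3x³ - x² + 4x + 4.
Then Q(8) = -1564.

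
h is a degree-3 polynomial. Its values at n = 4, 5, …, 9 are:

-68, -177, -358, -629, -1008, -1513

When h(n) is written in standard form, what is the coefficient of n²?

9

Write h(n) = an³ + bn² + cn + d; the 6 given values yield a linear system in the 4 coefficients.
Solving, h(n) = -3n³ + 9n² - 7n + 8.
The coefficient of n² is 9.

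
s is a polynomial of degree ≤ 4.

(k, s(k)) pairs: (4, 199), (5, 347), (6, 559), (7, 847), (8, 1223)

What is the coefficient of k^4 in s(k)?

First differences: 148, 212, 288, 376. Second differences: 64, 76, 88. Third differences: 12, 12.
Level-3 differences are constant, so s has degree 3.
Fitting a degree-3 polynomial gives s(k) = 2k³ + 2k² + 8k + 7.
The coefficient of k^4 is 0.

0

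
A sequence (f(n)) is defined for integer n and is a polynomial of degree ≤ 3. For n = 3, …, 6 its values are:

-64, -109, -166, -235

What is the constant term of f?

-1

First differences: -45, -57, -69. Second differences: -12, -12.
Level-2 differences are constant, so f has degree 2.
Fitting a degree-2 polynomial gives f(n) = -6n² - 3n - 1.
The constant term is f(0) = -1.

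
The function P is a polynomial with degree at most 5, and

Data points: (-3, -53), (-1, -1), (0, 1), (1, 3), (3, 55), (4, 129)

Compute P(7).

Write P(t) = at^5 + bt^4 + ct³ + dt² + et + p; the 6 given values yield a linear system in the 6 coefficients.
Solving, the top 2 coefficients vanish, and P(t) = 2t³ + 1.
Then P(7) = 687.

687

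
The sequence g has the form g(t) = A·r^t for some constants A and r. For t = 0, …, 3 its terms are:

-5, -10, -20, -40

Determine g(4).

-80

Consecutive ratio: -10/(-5) = 2, and -20/(-10) = 2, so r = 2.
Then A·2^0 = -5 gives A = -5, and g(t) = -5·2^t.
g(4) = -5·2^4 = -80.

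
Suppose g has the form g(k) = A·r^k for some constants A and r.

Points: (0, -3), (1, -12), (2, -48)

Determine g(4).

-768

Consecutive ratio: -12/(-3) = 4, and -48/(-12) = 4, so r = 4.
Then A·4^0 = -3 gives A = -3, and g(k) = -3·4^k.
g(4) = -3·4^4 = -768.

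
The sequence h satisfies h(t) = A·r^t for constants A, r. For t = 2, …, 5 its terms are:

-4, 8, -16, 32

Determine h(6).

-64

Consecutive ratio: 8/(-4) = -2, and -16/8 = -2, so r = -2.
Then A·(-2)^2 = -4 gives A = -1, and h(t) = -1·(-2)^t.
h(6) = -1·(-2)^6 = -64.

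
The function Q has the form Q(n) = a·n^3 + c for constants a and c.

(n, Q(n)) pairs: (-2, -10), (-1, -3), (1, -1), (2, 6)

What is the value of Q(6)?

214

From Q(-2) = -10 and Q(-1) = -3: -8a + c = -10 and -1a + c = -3.
Subtracting: 7a = 7, so a = 1; then c = -10 − 1·(-8) = -2.
So Q(n) = 1n³ − 2, and Q(6) = 214.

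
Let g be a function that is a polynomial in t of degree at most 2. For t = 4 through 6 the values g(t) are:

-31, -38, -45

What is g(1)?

-10

First differences: -7, -7.
Level-1 differences are constant, so g has degree 1.
Fitting a degree-1 polynomial gives g(t) = -7t - 3.
Then g(1) = -10.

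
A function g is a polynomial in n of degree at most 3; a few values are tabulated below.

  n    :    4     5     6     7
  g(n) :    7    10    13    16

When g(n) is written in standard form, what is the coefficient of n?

Write g(n) = an³ + bn² + cn + d; the 4 given values yield a linear system in the 4 coefficients.
Solving, the top 2 coefficients vanish, and g(n) = 3n - 5.
The coefficient of n is 3.

3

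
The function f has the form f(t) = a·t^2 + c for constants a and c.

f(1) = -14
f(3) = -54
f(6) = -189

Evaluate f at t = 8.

-329

From f(1) = -14 and f(3) = -54: 1a + c = -14 and 9a + c = -54.
Subtracting: 8a = -40, so a = -5; then c = -14 − (-5)·1 = -9.
So f(t) = -5t² − 9, and f(8) = -329.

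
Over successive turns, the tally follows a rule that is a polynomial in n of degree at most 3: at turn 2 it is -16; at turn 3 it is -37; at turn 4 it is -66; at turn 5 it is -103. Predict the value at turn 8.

-262

Write the value at n as f(n).
Write f(n) = an³ + bn² + cn + d; the 4 given values yield a linear system in the 4 coefficients.
Solving, the leading coefficient vanishes, and f(n) = -4n² - n + 2.
Then f(8) = -262.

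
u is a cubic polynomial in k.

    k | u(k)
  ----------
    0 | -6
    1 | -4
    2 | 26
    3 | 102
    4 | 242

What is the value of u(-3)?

-24

First differences: 2, 30, 76, 140. Second differences: 28, 46, 64. Third differences: 18, 18.
Level-3 differences are constant, so u has degree 3.
Fitting a degree-3 polynomial gives u(k) = 3k³ + 5k² - 6k - 6.
Then u(-3) = -24.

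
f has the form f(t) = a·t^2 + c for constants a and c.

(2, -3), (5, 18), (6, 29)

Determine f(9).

From f(2) = -3 and f(5) = 18: 4a + c = -3 and 25a + c = 18.
Subtracting: 21a = 21, so a = 1; then c = -3 − 1·4 = -7.
So f(t) = 1t² − 7, and f(9) = 74.

74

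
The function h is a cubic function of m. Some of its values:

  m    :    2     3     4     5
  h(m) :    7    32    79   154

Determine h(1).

-2

Write h(m) = am³ + bm² + cm + d; the 4 given values yield a linear system in the 4 coefficients.
Solving, h(m) = m³ + 2m² - 4m - 1.
Then h(1) = -2.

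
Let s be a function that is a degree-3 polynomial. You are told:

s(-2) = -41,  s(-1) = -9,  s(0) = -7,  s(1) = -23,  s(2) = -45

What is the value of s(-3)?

First differences: 32, 2, -16, -22. Second differences: -30, -18, -6. Third differences: 12, 12.
Level-3 differences are constant, so s has degree 3.
Fitting a degree-3 polynomial gives s(x) = 2x³ - 9x² - 9x - 7.
Then s(-3) = -115.

-115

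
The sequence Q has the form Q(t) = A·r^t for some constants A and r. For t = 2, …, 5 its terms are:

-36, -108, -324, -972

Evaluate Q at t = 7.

-8748

Consecutive ratio: -108/(-36) = 3, and -324/(-108) = 3, so r = 3.
Then A·3^2 = -36 gives A = -4, and Q(t) = -4·3^t.
Q(7) = -4·3^7 = -8748.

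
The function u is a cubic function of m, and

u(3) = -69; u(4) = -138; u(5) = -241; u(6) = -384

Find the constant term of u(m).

-6

Write u(m) = am³ + bm² + cm + d; the 4 given values yield a linear system in the 4 coefficients.
Solving, u(m) = -m³ - 5m² + 3m - 6.
The constant term is u(0) = -6.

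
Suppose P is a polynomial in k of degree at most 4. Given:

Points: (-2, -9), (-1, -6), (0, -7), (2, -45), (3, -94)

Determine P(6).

Write P(k) = ak^4 + bk³ + ck² + dk + e; the 5 given values yield a linear system in the 5 coefficients.
Solving, the leading coefficient vanishes, and P(k) = -k³ - 5k² - 5k - 7.
Then P(6) = -433.

-433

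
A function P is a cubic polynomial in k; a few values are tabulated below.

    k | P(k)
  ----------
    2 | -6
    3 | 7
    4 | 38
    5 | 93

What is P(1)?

-7

Write P(k) = ak³ + bk² + ck + d; the 4 given values yield a linear system in the 4 coefficients.
Solving, P(k) = k³ - 6k - 2.
Then P(1) = -7.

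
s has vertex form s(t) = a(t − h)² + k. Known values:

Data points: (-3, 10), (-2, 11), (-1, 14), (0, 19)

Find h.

First differences 1, 3, 5; second difference 2 = 2a, so a = 1.
Expanding, the t-coefficient is −2ah = -2h; matching it to the data gives h = -3, and then k = 10.
So s(t) = 1(t + 3)² + 10.
Hence h = -3.

-3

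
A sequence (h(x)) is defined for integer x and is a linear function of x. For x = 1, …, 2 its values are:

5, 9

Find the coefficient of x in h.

4

Write h(x) = ax + b; the 2 given values yield a linear system in the 2 coefficients.
Solving, h(x) = 4x + 1.
The coefficient of x is 4.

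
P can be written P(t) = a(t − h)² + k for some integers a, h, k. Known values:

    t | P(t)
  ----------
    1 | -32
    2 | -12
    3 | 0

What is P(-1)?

First differences 20, 12; second difference -8 = 2a, so a = -4.
Expanding, the t-coefficient is −2ah = 8h; matching it to the data gives h = 4, and then k = 4.
So P(t) = -4(t − 4)² + 4.
P(-1) = -4·(-5)² + 4 = -96.

-96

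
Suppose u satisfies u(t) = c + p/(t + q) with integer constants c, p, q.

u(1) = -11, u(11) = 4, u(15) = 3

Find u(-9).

-1

(u(t) − c)(t + q) = p for each data point; the three points give a linear system in c and q, then p follows.
Solving: c = 1, q = -3, p = 24, so u(t) = 1 + 24/(t − 3).
Then u(-9) = 1 + 24/(-12) = -1.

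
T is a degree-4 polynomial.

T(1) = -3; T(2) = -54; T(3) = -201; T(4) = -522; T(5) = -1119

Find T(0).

Write T(k) = ak^4 + bk³ + ck² + dk + e; the 5 given values yield a linear system in the 5 coefficients.
Solving, T(k) = -k^4 - 3k³ - 5k² + 6.
Then T(0) = 6.

6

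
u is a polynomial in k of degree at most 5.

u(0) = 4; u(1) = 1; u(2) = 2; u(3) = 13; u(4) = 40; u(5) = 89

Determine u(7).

277

First differences: -3, 1, 11, 27, 49. Second differences: 4, 10, 16, 22. Third differences: 6, 6, 6.
Level-3 differences are constant, so u has degree 3.
Fitting a degree-3 polynomial gives u(k) = k³ - k² - 3k + 4.
Then u(7) = 277.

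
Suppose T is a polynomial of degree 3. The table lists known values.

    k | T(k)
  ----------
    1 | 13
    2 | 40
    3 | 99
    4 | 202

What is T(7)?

Write T(k) = ak³ + bk² + ck + d; the 4 given values yield a linear system in the 4 coefficients.
Solving, T(k) = 2k³ + 4k² + k + 6.
Then T(7) = 895.

895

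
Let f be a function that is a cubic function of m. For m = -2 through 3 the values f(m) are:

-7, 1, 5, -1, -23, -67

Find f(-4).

Write f(m) = am³ + bm² + cm + d; the 6 given values yield a linear system in the 4 coefficients.
Solving, f(m) = -m³ - 5m² + 5.
Then f(-4) = -11.

-11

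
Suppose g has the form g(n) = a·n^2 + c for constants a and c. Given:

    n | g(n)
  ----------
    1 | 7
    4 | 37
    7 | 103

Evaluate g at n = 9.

From g(1) = 7 and g(4) = 37: 1a + c = 7 and 16a + c = 37.
Subtracting: 15a = 30, so a = 2; then c = 7 − 2·1 = 5.
So g(n) = 2n² + 5, and g(9) = 167.

167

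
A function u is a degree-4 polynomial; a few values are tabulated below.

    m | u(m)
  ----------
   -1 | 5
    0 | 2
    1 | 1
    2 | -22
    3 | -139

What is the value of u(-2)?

Write u(m) = am^4 + bm³ + cm² + dm + e; the 5 given values yield a linear system in the 5 coefficients.
Solving, u(m) = -2m^4 + 3m² - 2m + 2.
Then u(-2) = -14.

-14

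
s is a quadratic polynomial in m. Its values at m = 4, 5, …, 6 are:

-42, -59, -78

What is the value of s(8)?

-122

Write s(m) = am² + bm + c; the 3 given values yield a linear system in the 3 coefficients.
Solving, s(m) = -m² - 8m + 6.
Then s(8) = -122.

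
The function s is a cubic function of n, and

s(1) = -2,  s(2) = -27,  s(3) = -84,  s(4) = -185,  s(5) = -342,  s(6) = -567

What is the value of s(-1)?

0

First differences: -25, -57, -101, -157, -225. Second differences: -32, -44, -56, -68. Third differences: -12, -12, -12.
Level-3 differences are constant, so s has degree 3.
Fitting a degree-3 polynomial gives s(n) = -2n³ - 4n² + n + 3.
Then s(-1) = 0.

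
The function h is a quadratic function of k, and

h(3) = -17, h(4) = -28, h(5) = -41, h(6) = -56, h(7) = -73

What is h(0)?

4

First differences: -11, -13, -15, -17. Second differences: -2, -2, -2.
Level-2 differences are constant, so h has degree 2.
Fitting a degree-2 polynomial gives h(k) = -k² - 4k + 4.
Then h(0) = 4.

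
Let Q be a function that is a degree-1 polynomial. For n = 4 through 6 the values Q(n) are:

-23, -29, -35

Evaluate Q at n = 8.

-47

First differences: -6, -6.
Level-1 differences are constant, so Q has degree 1.
Fitting a degree-1 polynomial gives Q(n) = -6n + 1.
Then Q(8) = -47.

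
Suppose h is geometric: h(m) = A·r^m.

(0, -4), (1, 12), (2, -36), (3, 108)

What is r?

Consecutive ratio: 12/(-4) = -3, and -36/12 = -3, so r = -3.
Then A·(-3)^0 = -4 gives A = -4, and h(m) = -4·(-3)^m.

-3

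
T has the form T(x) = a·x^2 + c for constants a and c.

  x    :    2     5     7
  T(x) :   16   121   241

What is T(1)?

1

From T(2) = 16 and T(5) = 121: 4a + c = 16 and 25a + c = 121.
Subtracting: 21a = 105, so a = 5; then c = 16 − 5·4 = -4.
So T(x) = 5x² − 4, and T(1) = 1.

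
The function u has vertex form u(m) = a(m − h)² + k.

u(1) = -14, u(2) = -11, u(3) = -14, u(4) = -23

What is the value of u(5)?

-38

First differences 3, -3, -9; second difference -6 = 2a, so a = -3.
Expanding, the m-coefficient is −2ah = 6h; matching it to the data gives h = 2, and then k = -11.
So u(m) = -3(m − 2)² − 11.
u(5) = -3·3² − 11 = -38.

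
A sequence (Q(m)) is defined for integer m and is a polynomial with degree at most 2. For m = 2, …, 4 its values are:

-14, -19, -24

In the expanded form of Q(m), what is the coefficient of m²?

First differences: -5, -5.
Level-1 differences are constant, so Q has degree 1.
Fitting a degree-1 polynomial gives Q(m) = -5m - 4.
The coefficient of m² is 0.

0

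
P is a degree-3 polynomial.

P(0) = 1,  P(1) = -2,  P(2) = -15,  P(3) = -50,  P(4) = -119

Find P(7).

-650

First differences: -3, -13, -35, -69. Second differences: -10, -22, -34. Third differences: -12, -12.
Level-3 differences are constant, so P has degree 3.
Fitting a degree-3 polynomial gives P(k) = -2k³ + k² - 2k + 1.
Then P(7) = -650.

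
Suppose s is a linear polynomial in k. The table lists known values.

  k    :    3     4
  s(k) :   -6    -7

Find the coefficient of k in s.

Write s(k) = ak + b; the 2 given values yield a linear system in the 2 coefficients.
Solving, s(k) = -k - 3.
The coefficient of k is -1.

-1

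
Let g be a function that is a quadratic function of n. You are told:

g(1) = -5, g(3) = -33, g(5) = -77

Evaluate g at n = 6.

-105

Write g(n) = an² + bn + c; the 3 given values yield a linear system in the 3 coefficients.
Solving, g(n) = -2n² - 6n + 3.
Then g(6) = -105.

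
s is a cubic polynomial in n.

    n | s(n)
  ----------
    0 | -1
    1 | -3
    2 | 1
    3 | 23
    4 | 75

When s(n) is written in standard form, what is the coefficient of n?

First differences: -2, 4, 22, 52. Second differences: 6, 18, 30. Third differences: 12, 12.
Level-3 differences are constant, so s has degree 3.
Fitting a degree-3 polynomial gives s(n) = 2n³ - 3n² - n - 1.
The coefficient of n is -1.

-1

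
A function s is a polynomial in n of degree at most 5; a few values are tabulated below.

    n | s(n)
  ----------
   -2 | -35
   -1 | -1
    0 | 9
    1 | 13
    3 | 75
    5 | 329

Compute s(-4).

-247

Write s(n) = an^5 + bn^4 + cn³ + dn² + en + p; the 6 given values yield a linear system in the 6 coefficients.
Solving, the top 2 coefficients vanish, and s(n) = 3n³ - 3n² + 4n + 9.
Then s(-4) = -247.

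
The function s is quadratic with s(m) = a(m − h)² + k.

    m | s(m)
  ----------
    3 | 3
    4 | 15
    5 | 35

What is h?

First differences 12, 20; second difference 8 = 2a, so a = 4.
Expanding, the m-coefficient is −2ah = -8h; matching it to the data gives h = 2, and then k = -1.
So s(m) = 4(m − 2)² − 1.
Hence h = 2.

2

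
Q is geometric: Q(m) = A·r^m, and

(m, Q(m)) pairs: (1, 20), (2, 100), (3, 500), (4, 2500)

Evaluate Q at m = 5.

Consecutive ratio: 100/20 = 5, and 500/100 = 5, so r = 5.
Then A·5^1 = 20 gives A = 4, and Q(m) = 4·5^m.
Q(5) = 4·5^5 = 12500.

12500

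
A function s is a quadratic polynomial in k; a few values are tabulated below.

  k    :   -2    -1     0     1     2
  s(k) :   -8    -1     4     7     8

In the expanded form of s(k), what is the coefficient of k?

Write s(k) = ak² + bk + c; the 5 given values yield a linear system in the 3 coefficients.
Solving, s(k) = -k² + 4k + 4.
The coefficient of k is 4.

4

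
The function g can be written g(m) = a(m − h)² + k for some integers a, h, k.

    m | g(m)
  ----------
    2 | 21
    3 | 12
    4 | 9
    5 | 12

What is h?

4

First differences -9, -3, 3; second difference 6 = 2a, so a = 3.
Expanding, the m-coefficient is −2ah = -6h; matching it to the data gives h = 4, and then k = 9.
So g(m) = 3(m − 4)² + 9.
Hence h = 4.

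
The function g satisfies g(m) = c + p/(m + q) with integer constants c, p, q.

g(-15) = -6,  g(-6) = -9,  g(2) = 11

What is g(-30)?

-5

(g(m) − c)(m + q) = p for each data point; the three points give a linear system in c and q, then p follows.
Solving: c = -4, q = 0, p = 30, so g(m) = -4 + 30/(m + 0).
Then g(-30) = -4 + 30/(-30) = -5.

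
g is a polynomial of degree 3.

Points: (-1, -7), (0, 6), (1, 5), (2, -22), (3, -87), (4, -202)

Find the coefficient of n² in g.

-7

Write g(n) = an³ + bn² + cn + d; the 6 given values yield a linear system in the 4 coefficients.
Solving, g(n) = -2n³ - 7n² + 8n + 6.
The coefficient of n² is -7.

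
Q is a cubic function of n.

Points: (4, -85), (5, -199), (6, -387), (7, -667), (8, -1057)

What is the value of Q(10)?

First differences: -114, -188, -280, -390. Second differences: -74, -92, -110. Third differences: -18, -18.
Level-3 differences are constant, so Q has degree 3.
Fitting a degree-3 polynomial gives Q(n) = -3n³ + 8n² - 3n - 9.
Then Q(10) = -2239.

-2239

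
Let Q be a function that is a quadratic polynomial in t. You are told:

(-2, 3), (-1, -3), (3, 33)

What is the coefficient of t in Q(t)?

Write Q(t) = at² + bt + c; the 3 given values yield a linear system in the 3 coefficients.
Solving, Q(t) = 3t² + 3t - 3.
The coefficient of t is 3.

3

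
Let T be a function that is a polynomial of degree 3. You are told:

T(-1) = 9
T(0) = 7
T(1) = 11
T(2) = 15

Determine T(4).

-1

Write T(n) = an³ + bn² + cn + d; the 4 given values yield a linear system in the 4 coefficients.
Solving, T(n) = -n³ + 3n² + 2n + 7.
Then T(4) = -1.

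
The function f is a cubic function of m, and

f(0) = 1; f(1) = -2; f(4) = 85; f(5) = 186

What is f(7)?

568

Write f(m) = am³ + bm² + cm + d; the 4 given values yield a linear system in the 4 coefficients.
Solving, f(m) = 2m³ - 2m² - 3m + 1.
Then f(7) = 568.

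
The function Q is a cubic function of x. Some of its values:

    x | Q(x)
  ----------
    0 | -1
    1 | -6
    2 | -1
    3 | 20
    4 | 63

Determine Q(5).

134

First differences: -5, 5, 21, 43. Second differences: 10, 16, 22. Third differences: 6, 6.
Level-3 differences are constant, so Q has degree 3.
Extending the table by one column gives the next first difference 71, so Q(5) = 63 + 71 = 134.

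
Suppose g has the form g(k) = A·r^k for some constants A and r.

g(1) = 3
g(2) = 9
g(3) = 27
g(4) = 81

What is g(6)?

Consecutive ratio: 9/3 = 3, and 27/9 = 3, so r = 3.
Then A·3^1 = 3 gives A = 1, and g(k) = 1·3^k.
g(6) = 1·3^6 = 729.

729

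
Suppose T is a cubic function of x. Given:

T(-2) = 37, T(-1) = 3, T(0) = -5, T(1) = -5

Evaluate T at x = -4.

255

Write T(x) = ax³ + bx² + cx + d; the 4 given values yield a linear system in the 4 coefficients.
Solving, T(x) = -3x³ + 4x² - x - 5.
Then T(-4) = 255.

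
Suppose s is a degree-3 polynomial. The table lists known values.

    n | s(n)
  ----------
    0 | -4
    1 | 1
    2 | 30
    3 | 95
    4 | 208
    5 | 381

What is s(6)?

626

Write s(n) = an³ + bn² + cn + d; the 6 given values yield a linear system in the 4 coefficients.
Solving, s(n) = 2n³ + 6n² - 3n - 4.
Then s(6) = 626.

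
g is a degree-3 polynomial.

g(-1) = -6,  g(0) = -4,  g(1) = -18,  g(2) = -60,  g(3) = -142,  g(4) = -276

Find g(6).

First differences: 2, -14, -42, -82, -134. Second differences: -16, -28, -40, -52. Third differences: -12, -12, -12.
Level-3 differences are constant, so g has degree 3.
Fitting a degree-3 polynomial gives g(m) = -2m³ - 8m² - 4m - 4.
Then g(6) = -748.

-748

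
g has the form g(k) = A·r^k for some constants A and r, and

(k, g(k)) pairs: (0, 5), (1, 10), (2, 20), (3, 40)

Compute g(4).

Consecutive ratio: 10/5 = 2, and 20/10 = 2, so r = 2.
Then A·2^0 = 5 gives A = 5, and g(k) = 5·2^k.
g(4) = 5·2^4 = 80.

80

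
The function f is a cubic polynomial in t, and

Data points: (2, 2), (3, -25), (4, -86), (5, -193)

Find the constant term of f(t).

Write f(t) = at³ + bt² + ct + d; the 4 given values yield a linear system in the 4 coefficients.
Solving, f(t) = -2t³ + t² + 6t + 2.
The constant term is f(0) = 2.

2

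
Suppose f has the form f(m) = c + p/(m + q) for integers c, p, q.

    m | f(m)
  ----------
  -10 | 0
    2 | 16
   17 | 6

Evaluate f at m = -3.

-14

(f(m) − c)(m + q) = p for each data point; the three points give a linear system in c and q, then p follows.
Solving: c = 4, q = 1, p = 36, so f(m) = 4 + 36/(m + 1).
Then f(-3) = 4 + 36/(-2) = -14.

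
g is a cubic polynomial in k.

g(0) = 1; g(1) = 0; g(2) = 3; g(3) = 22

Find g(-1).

-6

Write g(k) = ak³ + bk² + ck + d; the 4 given values yield a linear system in the 4 coefficients.
Solving, g(k) = 2k³ - 4k² + k + 1.
Then g(-1) = -6.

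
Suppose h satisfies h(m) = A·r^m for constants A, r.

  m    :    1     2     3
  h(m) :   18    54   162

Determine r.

Consecutive ratio: 54/18 = 3, and 162/54 = 3, so r = 3.
Then A·3^1 = 18 gives A = 6, and h(m) = 6·3^m.

3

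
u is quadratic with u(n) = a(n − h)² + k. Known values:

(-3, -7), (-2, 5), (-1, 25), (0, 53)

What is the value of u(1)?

First differences 12, 20, 28; second difference 8 = 2a, so a = 4.
Expanding, the n-coefficient is −2ah = -8h; matching it to the data gives h = -4, and then k = -11.
So u(n) = 4(n + 4)² − 11.
u(1) = 4·5² − 11 = 89.

89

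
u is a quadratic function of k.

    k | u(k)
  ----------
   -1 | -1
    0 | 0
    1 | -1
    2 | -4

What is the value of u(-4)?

-16

First differences: 1, -1, -3. Second differences: -2, -2.
Level-2 differences are constant, so u has degree 2.
Fitting a degree-2 polynomial gives u(k) = -k².
Then u(-4) = -16.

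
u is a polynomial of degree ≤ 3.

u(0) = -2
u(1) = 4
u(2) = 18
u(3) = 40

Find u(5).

Write u(n) = an³ + bn² + cn + d; the 4 given values yield a linear system in the 4 coefficients.
Solving, the leading coefficient vanishes, and u(n) = 4n² + 2n - 2.
Then u(5) = 108.

108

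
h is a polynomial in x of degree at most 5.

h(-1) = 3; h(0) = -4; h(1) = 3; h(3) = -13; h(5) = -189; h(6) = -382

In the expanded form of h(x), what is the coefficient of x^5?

0

Write h(x) = ax^5 + bx^4 + cx³ + dx² + ex + p; the 6 given values yield a linear system in the 6 coefficients.
Solving, the top 2 coefficients vanish, and h(x) = -3x³ + 7x² + 3x - 4.
The coefficient of x^5 is 0.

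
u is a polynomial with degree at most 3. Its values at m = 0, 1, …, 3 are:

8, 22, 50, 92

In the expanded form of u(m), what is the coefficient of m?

7

First differences: 14, 28, 42. Second differences: 14, 14.
Level-2 differences are constant, so u has degree 2.
Fitting a degree-2 polynomial gives u(m) = 7m² + 7m + 8.
The coefficient of m is 7.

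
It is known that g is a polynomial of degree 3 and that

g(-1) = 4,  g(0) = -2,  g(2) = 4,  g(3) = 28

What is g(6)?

Write g(x) = ax³ + bx² + cx + d; the 4 given values yield a linear system in the 4 coefficients.
Solving, g(x) = x³ + 2x² - 5x - 2.
Then g(6) = 256.

256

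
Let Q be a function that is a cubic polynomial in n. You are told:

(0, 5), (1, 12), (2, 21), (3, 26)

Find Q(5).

0

Write Q(n) = an³ + bn² + cn + d; the 4 given values yield a linear system in the 4 coefficients.
Solving, Q(n) = -n³ + 4n² + 4n + 5.
Then Q(5) = 0.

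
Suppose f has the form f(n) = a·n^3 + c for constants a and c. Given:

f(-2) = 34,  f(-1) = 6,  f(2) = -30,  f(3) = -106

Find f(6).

From f(-2) = 34 and f(-1) = 6: -8a + c = 34 and -1a + c = 6.
Subtracting: 7a = -28, so a = -4; then c = 34 − (-4)·(-8) = 2.
So f(n) = -4n³ + 2, and f(6) = -862.

-862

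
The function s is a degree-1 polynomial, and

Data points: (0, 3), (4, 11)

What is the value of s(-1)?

1

Write s(n) = an + b; the 2 given values yield a linear system in the 2 coefficients.
Solving, s(n) = 2n + 3.
Then s(-1) = 1.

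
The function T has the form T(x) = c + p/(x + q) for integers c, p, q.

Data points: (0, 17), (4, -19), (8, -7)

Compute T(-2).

(T(x) − c)(x + q) = p for each data point; the three points give a linear system in c and q, then p follows.
Solving: c = -1, q = -2, p = -36, so T(x) = -1 − 36/(x − 2).
Then T(-2) = -1 − 36/(-4) = 8.

8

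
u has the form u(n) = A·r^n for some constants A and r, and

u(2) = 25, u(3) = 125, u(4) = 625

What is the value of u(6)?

Consecutive ratio: 125/25 = 5, and 625/125 = 5, so r = 5.
Then A·5^2 = 25 gives A = 1, and u(n) = 1·5^n.
u(6) = 1·5^6 = 15625.

15625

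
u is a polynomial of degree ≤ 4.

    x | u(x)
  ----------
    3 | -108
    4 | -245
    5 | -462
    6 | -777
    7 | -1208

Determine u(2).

First differences: -137, -217, -315, -431. Second differences: -80, -98, -116. Third differences: -18, -18.
Level-3 differences are constant, so u has degree 3.
Fitting a degree-3 polynomial gives u(x) = -3x³ - 4x² + 2x + 3.
Then u(2) = -33.

-33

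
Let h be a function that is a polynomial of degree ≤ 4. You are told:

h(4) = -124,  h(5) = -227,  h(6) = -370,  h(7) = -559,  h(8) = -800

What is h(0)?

8

First differences: -103, -143, -189, -241. Second differences: -40, -46, -52. Third differences: -6, -6.
Level-3 differences are constant, so h has degree 3.
Fitting a degree-3 polynomial gives h(m) = -m³ - 5m² + 3m + 8.
The constant term is h(0) = 8.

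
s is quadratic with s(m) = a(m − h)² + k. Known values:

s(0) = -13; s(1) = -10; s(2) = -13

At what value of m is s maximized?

1

First differences 3, -3; second difference -6 = 2a, so a = -3.
Expanding, the m-coefficient is −2ah = 6h; matching it to the data gives h = 1, and then k = -10.
So s(m) = -3(m − 1)² − 10.
Hence h = 1.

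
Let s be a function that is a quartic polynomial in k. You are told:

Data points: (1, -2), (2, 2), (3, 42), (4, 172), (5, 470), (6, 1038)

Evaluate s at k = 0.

0

First differences: 4, 40, 130, 298, 568. Second differences: 36, 90, 168, 270. Third differences: 54, 78, 102. Fourth differences: 24, 24.
Level-4 differences are constant, so s has degree 4.
Fitting a degree-4 polynomial gives s(k) = k^4 - k³ - k² - k.
Then s(0) = 0.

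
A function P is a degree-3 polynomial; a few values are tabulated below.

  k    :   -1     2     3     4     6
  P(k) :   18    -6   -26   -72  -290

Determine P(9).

Write P(k) = ak³ + bk² + ck + d; the 5 given values yield a linear system in the 4 coefficients.
Solving, P(k) = -2k³ + 5k² - 7k + 4.
Then P(9) = -1112.

-1112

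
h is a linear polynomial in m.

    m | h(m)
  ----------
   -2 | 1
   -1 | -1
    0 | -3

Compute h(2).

-7

First differences: -2, -2.
Level-1 differences are constant, so h has degree 1.
Fitting a degree-1 polynomial gives h(m) = -2m - 3.
Then h(2) = -7.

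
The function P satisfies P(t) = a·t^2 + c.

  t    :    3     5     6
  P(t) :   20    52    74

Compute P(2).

10

From P(3) = 20 and P(5) = 52: 9a + c = 20 and 25a + c = 52.
Subtracting: 16a = 32, so a = 2; then c = 20 − 2·9 = 2.
So P(t) = 2t² + 2, and P(2) = 10.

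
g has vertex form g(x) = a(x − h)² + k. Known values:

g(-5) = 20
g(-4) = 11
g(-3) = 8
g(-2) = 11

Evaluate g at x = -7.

56

First differences -9, -3, 3; second difference 6 = 2a, so a = 3.
Expanding, the x-coefficient is −2ah = -6h; matching it to the data gives h = -3, and then k = 8.
So g(x) = 3(x + 3)² + 8.
g(-7) = 3·(-4)² + 8 = 56.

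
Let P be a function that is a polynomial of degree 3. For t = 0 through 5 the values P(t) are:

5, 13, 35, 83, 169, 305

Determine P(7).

First differences: 8, 22, 48, 86, 136. Second differences: 14, 26, 38, 50. Third differences: 12, 12, 12.
Level-3 differences are constant, so P has degree 3.
Fitting a degree-3 polynomial gives P(t) = 2t³ + t² + 5t + 5.
Then P(7) = 775.

775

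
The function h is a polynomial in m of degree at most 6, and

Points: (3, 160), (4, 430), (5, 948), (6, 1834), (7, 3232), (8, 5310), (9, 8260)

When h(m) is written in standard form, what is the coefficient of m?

0

First differences: 270, 518, 886, 1398, 2078, 2950. Second differences: 248, 368, 512, 680, 872. Third differences: 120, 144, 168, 192. Fourth differences: 24, 24, 24.
Level-4 differences are constant, so h has degree 4.
Fitting a degree-4 polynomial gives h(m) = m^4 + 2m³ + 3m² - 2.
The coefficient of m is 0.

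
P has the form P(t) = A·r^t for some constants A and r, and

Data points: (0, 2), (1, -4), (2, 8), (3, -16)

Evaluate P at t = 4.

Consecutive ratio: -4/2 = -2, and 8/(-4) = -2, so r = -2.
Then A·(-2)^0 = 2 gives A = 2, and P(t) = 2·(-2)^t.
P(4) = 2·(-2)^4 = 32.

32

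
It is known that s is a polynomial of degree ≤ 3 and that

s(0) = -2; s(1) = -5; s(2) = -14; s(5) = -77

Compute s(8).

Write s(x) = ax³ + bx² + cx + d; the 4 given values yield a linear system in the 4 coefficients.
Solving, the leading coefficient vanishes, and s(x) = -3x² - 2.
Then s(8) = -194.

-194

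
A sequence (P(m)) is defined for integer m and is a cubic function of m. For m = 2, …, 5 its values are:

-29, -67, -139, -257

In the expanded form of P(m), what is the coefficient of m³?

-2

Write P(m) = am³ + bm² + cm + d; the 4 given values yield a linear system in the 4 coefficients.
Solving, P(m) = -2m³ + m² - 5m - 7.
The coefficient of m³ is -2.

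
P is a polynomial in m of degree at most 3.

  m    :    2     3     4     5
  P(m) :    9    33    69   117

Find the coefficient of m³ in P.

Write P(m) = am³ + bm² + cm + d; the 4 given values yield a linear system in the 4 coefficients.
Solving, the leading coefficient vanishes, and P(m) = 6m² - 6m - 3.
The coefficient of m³ is 0.

0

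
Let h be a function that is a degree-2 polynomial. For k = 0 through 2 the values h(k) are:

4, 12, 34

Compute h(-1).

10

Write h(k) = ak² + bk + c; the 3 given values yield a linear system in the 3 coefficients.
Solving, h(k) = 7k² + k + 4.
Then h(-1) = 10.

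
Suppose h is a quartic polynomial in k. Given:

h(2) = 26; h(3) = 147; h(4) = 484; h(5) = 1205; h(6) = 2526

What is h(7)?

4711

Write h(k) = ak^4 + bk³ + ck² + dk + e; the 5 given values yield a linear system in the 5 coefficients.
Solving, h(k) = 2k^4 - 2k² + k.
Then h(7) = 4711.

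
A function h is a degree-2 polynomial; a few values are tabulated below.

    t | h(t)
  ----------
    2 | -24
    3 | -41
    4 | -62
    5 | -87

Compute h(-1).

First differences: -17, -21, -25. Second differences: -4, -4.
Level-2 differences are constant, so h has degree 2.
Fitting a degree-2 polynomial gives h(t) = -2t² - 7t - 2.
Then h(-1) = 3.

3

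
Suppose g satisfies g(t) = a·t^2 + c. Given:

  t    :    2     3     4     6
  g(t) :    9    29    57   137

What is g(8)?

249

From g(2) = 9 and g(3) = 29: 4a + c = 9 and 9a + c = 29.
Subtracting: 5a = 20, so a = 4; then c = 9 − 4·4 = -7.
So g(t) = 4t² − 7, and g(8) = 249.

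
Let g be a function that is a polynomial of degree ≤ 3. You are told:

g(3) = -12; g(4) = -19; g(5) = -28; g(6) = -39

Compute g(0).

-3

First differences: -7, -9, -11. Second differences: -2, -2.
Level-2 differences are constant, so g has degree 2.
Fitting a degree-2 polynomial gives g(k) = -k² - 3.
Then g(0) = -3.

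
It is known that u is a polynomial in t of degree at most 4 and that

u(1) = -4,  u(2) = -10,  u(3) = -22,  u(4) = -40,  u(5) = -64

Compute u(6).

First differences: -6, -12, -18, -24. Second differences: -6, -6, -6.
Level-2 differences are constant, so u has degree 2.
Fitting a degree-2 polynomial gives u(t) = -3t² + 3t - 4.
Then u(6) = -94.

-94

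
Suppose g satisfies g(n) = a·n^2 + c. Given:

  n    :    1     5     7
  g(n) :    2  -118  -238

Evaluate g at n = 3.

-38

From g(1) = 2 and g(5) = -118: 1a + c = 2 and 25a + c = -118.
Subtracting: 24a = -120, so a = -5; then c = 2 − (-5)·1 = 7.
So g(n) = -5n² + 7, and g(3) = -38.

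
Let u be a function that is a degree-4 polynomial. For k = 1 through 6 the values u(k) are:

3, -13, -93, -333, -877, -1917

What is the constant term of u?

First differences: -16, -80, -240, -544, -1040. Second differences: -64, -160, -304, -496. Third differences: -96, -144, -192. Fourth differences: -48, -48.
Level-4 differences are constant, so u has degree 4.
Fitting a degree-4 polynomial gives u(k) = -2k^4 + 4k³ - 6k² + 4k + 3.
The constant term is u(0) = 3.

3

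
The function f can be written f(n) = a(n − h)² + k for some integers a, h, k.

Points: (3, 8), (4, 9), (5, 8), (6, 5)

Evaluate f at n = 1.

First differences 1, -1, -3; second difference -2 = 2a, so a = -1.
Expanding, the n-coefficient is −2ah = 2h; matching it to the data gives h = 4, and then k = 9.
So f(n) = -1(n − 4)² + 9.
f(1) = -1·(-3)² + 9 = 0.

0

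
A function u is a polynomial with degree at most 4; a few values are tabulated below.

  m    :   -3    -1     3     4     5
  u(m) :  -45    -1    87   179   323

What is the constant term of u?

Write u(m) = am^4 + bm³ + cm² + dm + e; the 5 given values yield a linear system in the 5 coefficients.
Solving, the leading coefficient vanishes, and u(m) = 2m³ + 2m² + 4m + 3.
The constant term is u(0) = 3.

3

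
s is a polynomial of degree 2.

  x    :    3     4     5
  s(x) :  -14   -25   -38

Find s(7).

Write s(x) = ax² + bx + c; the 3 given values yield a linear system in the 3 coefficients.
Solving, s(x) = -x² - 4x + 7.
Then s(7) = -70.

-70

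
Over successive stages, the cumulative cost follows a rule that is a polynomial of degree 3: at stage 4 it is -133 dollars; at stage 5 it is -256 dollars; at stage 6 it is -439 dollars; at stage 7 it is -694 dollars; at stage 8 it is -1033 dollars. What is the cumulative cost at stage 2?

Write the value at x as f(x).
First differences: -123, -183, -255, -339. Second differences: -60, -72, -84. Third differences: -12, -12.
Level-3 differences are constant, so f has degree 3.
Fitting a degree-3 polynomial gives f(x) = -2x³ - x - 1.
Then f(2) = -19.

-19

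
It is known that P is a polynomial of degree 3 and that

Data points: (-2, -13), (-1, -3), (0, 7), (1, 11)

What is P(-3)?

Write P(n) = an³ + bn² + cn + d; the 4 given values yield a linear system in the 4 coefficients.
Solving, P(n) = -n³ - 3n² + 8n + 7.
Then P(-3) = -17.

-17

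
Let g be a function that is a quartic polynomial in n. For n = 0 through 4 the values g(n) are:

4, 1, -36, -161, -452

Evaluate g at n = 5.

-1011

Write g(n) = an^4 + bn³ + cn² + dn + e; the 5 given values yield a linear system in the 5 coefficients.
Solving, g(n) = -n^4 - 3n³ - n² + 2n + 4.
Then g(5) = -1011.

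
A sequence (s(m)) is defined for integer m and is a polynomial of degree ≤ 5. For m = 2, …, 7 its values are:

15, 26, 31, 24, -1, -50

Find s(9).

-244

Write s(m) = am^5 + bm^4 + cm³ + dm² + em + p; the 6 given values yield a linear system in the 6 coefficients.
Solving, the top 2 coefficients vanish, and s(m) = -m³ + 6m² - 1.
Then s(9) = -244.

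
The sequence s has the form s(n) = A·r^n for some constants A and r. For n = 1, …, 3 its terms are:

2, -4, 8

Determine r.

-2

Consecutive ratio: -4/2 = -2, and 8/(-4) = -2, so r = -2.
Then A·(-2)^1 = 2 gives A = -1, and s(n) = -1·(-2)^n.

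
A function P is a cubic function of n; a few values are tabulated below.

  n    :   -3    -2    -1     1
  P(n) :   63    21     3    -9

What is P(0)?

Write P(n) = an³ + bn² + cn + d; the 4 given values yield a linear system in the 4 coefficients.
Solving, P(n) = -2n³ - 4n - 3.
The constant term is P(0) = -3.

-3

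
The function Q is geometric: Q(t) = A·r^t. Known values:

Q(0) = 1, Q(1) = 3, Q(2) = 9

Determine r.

Consecutive ratio: 3/1 = 3, and 9/3 = 3, so r = 3.
Then A·3^0 = 1 gives A = 1, and Q(t) = 1·3^t.

3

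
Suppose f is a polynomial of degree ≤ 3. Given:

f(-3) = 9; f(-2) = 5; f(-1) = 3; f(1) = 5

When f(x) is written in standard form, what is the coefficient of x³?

Write f(x) = ax³ + bx² + cx + d; the 4 given values yield a linear system in the 4 coefficients.
Solving, the leading coefficient vanishes, and f(x) = x² + x + 3.
The coefficient of x³ is 0.

0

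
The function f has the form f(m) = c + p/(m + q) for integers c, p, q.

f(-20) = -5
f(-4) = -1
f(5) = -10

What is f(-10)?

-4

(f(m) − c)(m + q) = p for each data point; the three points give a linear system in c and q, then p follows.
Solving: c = -6, q = 0, p = -20, so f(m) = -6 − 20/(m + 0).
Then f(-10) = -6 − 20/(-10) = -4.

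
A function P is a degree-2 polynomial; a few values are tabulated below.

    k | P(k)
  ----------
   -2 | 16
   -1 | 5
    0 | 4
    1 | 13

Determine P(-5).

First differences: -11, -1, 9. Second differences: 10, 10.
Level-2 differences are constant, so P has degree 2.
Fitting a degree-2 polynomial gives P(k) = 5k² + 4k + 4.
Then P(-5) = 109.

109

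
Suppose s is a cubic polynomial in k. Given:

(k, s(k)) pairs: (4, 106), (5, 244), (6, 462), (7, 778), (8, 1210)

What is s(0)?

-6

First differences: 138, 218, 316, 432. Second differences: 80, 98, 116. Third differences: 18, 18.
Level-3 differences are constant, so s has degree 3.
Fitting a degree-3 polynomial gives s(k) = 3k³ - 5k² - 6.
The constant term is s(0) = -6.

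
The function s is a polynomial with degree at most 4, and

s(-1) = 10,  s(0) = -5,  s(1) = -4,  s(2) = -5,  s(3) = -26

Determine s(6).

-389

First differences: -15, 1, -1, -21. Second differences: 16, -2, -20. Third differences: -18, -18.
Level-3 differences are constant, so s has degree 3.
Fitting a degree-3 polynomial gives s(t) = -3t³ + 8t² - 4t - 5.
Then s(6) = -389.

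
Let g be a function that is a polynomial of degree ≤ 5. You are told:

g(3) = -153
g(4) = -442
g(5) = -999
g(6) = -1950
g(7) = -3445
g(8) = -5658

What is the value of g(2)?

-30

First differences: -289, -557, -951, -1495, -2213. Second differences: -268, -394, -544, -718. Third differences: -126, -150, -174. Fourth differences: -24, -24.
Level-4 differences are constant, so g has degree 4.
Fitting a degree-4 polynomial gives g(x) = -x^4 - 3x³ - x² + 4x + 6.
Then g(2) = -30.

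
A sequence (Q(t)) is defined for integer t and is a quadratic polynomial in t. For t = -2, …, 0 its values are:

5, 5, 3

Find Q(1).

-1

Write Q(t) = at² + bt + c; the 3 given values yield a linear system in the 3 coefficients.
Solving, Q(t) = -t² - 3t + 3.
Then Q(1) = -1.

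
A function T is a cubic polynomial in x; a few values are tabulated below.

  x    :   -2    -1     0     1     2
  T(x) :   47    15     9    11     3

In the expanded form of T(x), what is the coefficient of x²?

4

First differences: -32, -6, 2, -8. Second differences: 26, 8, -10. Third differences: -18, -18.
Level-3 differences are constant, so T has degree 3.
Fitting a degree-3 polynomial gives T(x) = -3x³ + 4x² + x + 9.
The coefficient of x² is 4.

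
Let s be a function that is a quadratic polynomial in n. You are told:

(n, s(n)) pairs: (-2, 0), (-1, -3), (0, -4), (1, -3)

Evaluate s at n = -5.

21

First differences: -3, -1, 1. Second differences: 2, 2.
Level-2 differences are constant, so s has degree 2.
Fitting a degree-2 polynomial gives s(n) = n² - 4.
Then s(-5) = 21.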